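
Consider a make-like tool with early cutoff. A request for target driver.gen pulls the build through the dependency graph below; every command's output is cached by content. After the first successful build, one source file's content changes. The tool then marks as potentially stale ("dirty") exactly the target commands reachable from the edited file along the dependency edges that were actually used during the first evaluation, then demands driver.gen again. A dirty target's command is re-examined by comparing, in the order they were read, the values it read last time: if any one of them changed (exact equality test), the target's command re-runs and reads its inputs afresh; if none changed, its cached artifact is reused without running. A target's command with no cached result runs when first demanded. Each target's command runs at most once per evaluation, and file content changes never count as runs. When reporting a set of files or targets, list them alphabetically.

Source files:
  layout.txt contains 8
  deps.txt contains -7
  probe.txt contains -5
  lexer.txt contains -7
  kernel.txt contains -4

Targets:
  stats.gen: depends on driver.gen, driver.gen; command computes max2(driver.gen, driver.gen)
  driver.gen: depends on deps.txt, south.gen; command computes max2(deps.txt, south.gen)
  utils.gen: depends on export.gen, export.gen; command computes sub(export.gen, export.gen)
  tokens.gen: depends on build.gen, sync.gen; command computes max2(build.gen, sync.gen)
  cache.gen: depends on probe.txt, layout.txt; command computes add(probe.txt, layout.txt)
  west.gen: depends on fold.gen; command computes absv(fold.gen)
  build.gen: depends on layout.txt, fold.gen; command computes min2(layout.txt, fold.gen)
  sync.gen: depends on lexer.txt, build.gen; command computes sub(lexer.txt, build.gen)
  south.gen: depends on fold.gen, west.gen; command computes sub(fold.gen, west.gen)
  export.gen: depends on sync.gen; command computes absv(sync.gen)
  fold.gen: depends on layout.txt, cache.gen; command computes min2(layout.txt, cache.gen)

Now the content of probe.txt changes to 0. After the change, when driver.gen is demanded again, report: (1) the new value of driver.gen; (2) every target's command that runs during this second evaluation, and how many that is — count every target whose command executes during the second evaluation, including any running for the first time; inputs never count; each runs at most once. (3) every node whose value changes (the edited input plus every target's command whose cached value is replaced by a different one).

First demand of the output computes:
  cache.gen = add(-5, 8) = 3
  fold.gen = min2(8, 3) = 3
  west.gen = absv(3) = 3
  south.gen = sub(3, 3) = 0
  driver.gen = max2(-7, 0) = 0

After the edit, cleaning proceeds:
  cache.gen: a read changed (probe.txt -5->0) — executes, giving 8.
  fold.gen: a read changed (cache.gen 3->8) — executes, giving 8.
  west.gen: a read changed (fold.gen 3->8) — executes, giving 8.
  south.gen: a read changed (fold.gen 3->8; west.gen 3->8) — executes, giving 0 — identical to its old value.
  driver.gen: dirty, but its reads are unchanged (deps.txt unchanged, south.gen unchanged); cached 0 stands.

Note the absorption at south.gen: it re-runs yet its value is the same, leaving the output's value untouched.

Demanding driver.gen again yields 0.
4 target commands run: cache.gen, fold.gen, south.gen, west.gen.
The nodes whose values change: cache.gen, fold.gen, probe.txt, west.gen.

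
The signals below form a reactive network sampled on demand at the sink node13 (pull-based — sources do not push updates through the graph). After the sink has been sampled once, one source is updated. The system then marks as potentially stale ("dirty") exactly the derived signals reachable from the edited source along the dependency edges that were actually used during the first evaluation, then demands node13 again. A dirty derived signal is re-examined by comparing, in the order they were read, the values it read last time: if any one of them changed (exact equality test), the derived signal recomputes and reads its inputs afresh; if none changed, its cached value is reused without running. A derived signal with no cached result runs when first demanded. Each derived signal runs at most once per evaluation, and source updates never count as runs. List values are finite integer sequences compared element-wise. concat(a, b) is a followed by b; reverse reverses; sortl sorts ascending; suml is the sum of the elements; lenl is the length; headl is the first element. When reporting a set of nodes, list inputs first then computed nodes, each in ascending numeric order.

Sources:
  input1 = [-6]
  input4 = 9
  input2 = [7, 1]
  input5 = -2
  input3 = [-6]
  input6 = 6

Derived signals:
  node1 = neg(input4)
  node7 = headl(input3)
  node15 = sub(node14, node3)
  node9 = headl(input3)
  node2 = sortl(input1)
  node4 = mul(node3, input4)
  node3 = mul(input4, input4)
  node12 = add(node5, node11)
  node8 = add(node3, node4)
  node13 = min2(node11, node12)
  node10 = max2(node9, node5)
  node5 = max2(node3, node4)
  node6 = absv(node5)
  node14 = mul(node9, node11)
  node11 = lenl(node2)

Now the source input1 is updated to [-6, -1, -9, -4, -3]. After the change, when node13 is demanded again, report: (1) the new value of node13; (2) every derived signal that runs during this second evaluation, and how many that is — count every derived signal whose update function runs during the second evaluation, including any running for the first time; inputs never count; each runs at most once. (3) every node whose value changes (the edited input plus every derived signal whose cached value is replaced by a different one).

Initial pass — values computed on the first demand:
  node2 = sortl([-6]) = [-6]
  node3 = mul(9, 9) = 81
  node4 = mul(81, 9) = 729
  node5 = max2(81, 729) = 729
  node11 = lenl([-6]) = 1
  node12 = add(729, 1) = 730
  node13 = min2(1, 730) = 1

Second demand — change propagation:
  node2: re-runs because input1 [-6]->[-6, -1, -9, -4, -3]; new result [-9, -6, -4, -3, -1].
  node11: re-runs because node2 [-6]->[-9, -6, -4, -3, -1]; new result 5.
  node12: re-runs because node11 1->5; new result 734.
  node13: re-runs because node11 1->5; node12 730->734; new result 5.

node13 now evaluates to 5.
Run set: node2, node11, node12, node13 (4 run).
Changed values: input1, node2, node11, node12, node13.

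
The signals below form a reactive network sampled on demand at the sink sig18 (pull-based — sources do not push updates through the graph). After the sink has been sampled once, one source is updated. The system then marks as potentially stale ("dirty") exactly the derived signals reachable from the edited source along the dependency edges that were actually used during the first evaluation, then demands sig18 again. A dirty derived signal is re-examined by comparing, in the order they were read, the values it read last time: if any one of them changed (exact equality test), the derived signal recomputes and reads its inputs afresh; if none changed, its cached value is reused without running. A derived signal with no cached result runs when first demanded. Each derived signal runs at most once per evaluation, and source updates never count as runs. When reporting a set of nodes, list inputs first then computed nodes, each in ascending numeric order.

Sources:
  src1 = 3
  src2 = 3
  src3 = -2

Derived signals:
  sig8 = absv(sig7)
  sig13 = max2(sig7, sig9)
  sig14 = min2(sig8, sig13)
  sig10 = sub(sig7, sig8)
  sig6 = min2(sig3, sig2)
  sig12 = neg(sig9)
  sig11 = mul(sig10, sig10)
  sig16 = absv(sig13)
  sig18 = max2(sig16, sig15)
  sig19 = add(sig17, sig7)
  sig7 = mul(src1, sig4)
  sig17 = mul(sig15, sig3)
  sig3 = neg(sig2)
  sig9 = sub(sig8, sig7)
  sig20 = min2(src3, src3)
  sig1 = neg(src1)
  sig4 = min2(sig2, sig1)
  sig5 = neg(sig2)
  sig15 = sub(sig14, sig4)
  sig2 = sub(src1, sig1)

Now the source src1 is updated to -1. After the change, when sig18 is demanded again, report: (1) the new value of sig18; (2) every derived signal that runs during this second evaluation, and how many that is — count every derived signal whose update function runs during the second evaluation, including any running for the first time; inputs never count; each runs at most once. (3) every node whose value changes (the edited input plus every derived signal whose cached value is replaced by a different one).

sig18 now evaluates to 4.
Run set: sig1, sig2, sig4, sig7, sig8, sig9, sig13, sig14, sig15, sig16, sig18 (11 run).
Changed values: src1, sig1, sig2, sig4, sig7, sig8, sig9, sig13, sig14, sig15, sig16, sig18.

Initial pass — values computed on the first demand:
  sig1 = neg(3) = -3
  sig2 = sub(3, -3) = 6
  sig4 = min2(6, -3) = -3
  sig7 = mul(3, -3) = -9
  sig8 = absv(-9) = 9
  sig9 = sub(9, -9) = 18
  sig13 = max2(-9, 18) = 18
  sig14 = min2(9, 18) = 9
  sig15 = sub(9, -3) = 12
  sig16 = absv(18) = 18
  sig18 = max2(18, 12) = 18

Second demand — change propagation:
  sig1: re-runs because src1 3->-1; new result 1.
  sig2: re-runs because src1 3->-1; sig1 -3->1; new result -2.
  sig4: re-runs because sig2 6->-2; sig1 -3->1; new result -2.
  sig7: re-runs because src1 3->-1; sig4 -3->-2; new result 2.
  sig8: re-runs because sig7 -9->2; new result 2.
  sig9: re-runs because sig8 9->2; sig7 -9->2; new result 0.
  sig13: re-runs because sig7 -9->2; sig9 18->0; new result 2.
  sig14: re-runs because sig8 9->2; sig13 18->2; new result 2.
  sig15: re-runs because sig14 9->2; sig4 -3->-2; new result 4.
  sig16: re-runs because sig13 18->2; new result 2.
  sig18: re-runs because sig16 18->2; sig15 12->4; new result 4.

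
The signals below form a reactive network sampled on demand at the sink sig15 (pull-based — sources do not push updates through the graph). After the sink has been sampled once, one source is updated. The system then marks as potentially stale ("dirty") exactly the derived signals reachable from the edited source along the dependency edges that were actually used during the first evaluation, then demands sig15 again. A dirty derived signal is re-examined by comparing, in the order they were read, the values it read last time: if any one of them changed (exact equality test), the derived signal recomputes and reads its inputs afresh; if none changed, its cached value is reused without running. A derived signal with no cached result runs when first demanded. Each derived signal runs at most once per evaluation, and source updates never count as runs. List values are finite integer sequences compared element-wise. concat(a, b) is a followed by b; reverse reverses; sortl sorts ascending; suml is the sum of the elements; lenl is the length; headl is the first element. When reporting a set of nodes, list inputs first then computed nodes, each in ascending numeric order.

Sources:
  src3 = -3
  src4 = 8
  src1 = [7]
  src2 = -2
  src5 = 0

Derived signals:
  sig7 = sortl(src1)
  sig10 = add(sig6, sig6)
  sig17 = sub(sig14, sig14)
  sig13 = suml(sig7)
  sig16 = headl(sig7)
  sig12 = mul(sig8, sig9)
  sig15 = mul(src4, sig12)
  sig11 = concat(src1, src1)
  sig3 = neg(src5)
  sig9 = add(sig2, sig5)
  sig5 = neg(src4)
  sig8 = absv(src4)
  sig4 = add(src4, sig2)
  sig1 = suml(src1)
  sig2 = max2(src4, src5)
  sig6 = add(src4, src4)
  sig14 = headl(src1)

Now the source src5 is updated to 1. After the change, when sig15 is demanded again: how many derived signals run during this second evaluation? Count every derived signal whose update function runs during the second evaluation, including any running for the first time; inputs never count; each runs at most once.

Run set: sig2 (1 run).
The important point: sig2 recomputes to an identical value, and the output ends up unchanged.

Initial pass — values computed on the first demand:
  sig2 = max2(8, 0) = 8
  sig5 = neg(8) = -8
  sig8 = absv(8) = 8
  sig9 = add(8, -8) = 0
  sig12 = mul(8, 0) = 0
  sig15 = mul(8, 0) = 0

Second demand — change propagation:
  sig2: re-runs because src5 0->1; new result 8 (unchanged).
  sig9: re-examined; everything it read last time is the same (sig2 unchanged, sig5 unchanged) — cache 0 kept, no run.
  sig12: re-examined; everything it read last time is the same (sig8 unchanged, sig9 unchanged) — cache 0 kept, no run.
  sig15: re-examined; everything it read last time is the same (src4 unchanged, sig12 unchanged) — cache 0 kept, no run.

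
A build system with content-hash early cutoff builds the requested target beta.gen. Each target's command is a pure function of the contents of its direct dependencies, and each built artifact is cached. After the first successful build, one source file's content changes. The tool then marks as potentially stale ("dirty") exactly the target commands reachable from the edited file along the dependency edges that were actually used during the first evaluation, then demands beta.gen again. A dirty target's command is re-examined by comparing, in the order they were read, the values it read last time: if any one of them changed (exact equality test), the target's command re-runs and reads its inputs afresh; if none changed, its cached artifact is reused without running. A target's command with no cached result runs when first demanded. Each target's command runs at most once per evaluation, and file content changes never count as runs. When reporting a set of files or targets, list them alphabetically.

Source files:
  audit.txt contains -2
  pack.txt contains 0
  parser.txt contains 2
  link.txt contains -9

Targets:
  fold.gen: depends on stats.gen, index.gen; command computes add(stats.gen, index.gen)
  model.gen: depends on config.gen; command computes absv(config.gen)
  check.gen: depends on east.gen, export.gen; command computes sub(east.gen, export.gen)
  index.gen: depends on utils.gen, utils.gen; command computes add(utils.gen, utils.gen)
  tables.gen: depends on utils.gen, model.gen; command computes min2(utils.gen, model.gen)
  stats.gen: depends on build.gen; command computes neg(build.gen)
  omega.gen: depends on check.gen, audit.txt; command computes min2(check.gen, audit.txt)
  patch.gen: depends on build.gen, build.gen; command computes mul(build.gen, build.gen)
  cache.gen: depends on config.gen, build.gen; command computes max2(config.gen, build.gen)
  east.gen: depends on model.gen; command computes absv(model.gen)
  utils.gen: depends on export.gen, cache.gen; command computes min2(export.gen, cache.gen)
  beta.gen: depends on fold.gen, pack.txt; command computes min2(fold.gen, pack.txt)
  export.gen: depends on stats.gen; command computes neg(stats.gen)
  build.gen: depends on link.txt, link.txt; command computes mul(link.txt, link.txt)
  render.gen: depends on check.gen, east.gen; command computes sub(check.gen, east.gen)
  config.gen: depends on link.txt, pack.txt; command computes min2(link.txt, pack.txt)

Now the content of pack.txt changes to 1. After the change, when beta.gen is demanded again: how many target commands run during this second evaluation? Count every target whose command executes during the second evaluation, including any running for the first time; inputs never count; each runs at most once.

First evaluation (everything demanded from the output):
  build.gen = mul(-9, -9) = 81
  config.gen = min2(-9, 0) = -9
  cache.gen = max2(-9, 81) = 81
  stats.gen = neg(81) = -81
  export.gen = neg(-81) = 81
  utils.gen = min2(81, 81) = 81
  index.gen = add(81, 81) = 162
  fold.gen = add(-81, 162) = 81
  beta.gen = min2(81, 0) = 0

Propagation after the edit:
  config.gen: runs — pack.txt 0->1; result -9 (same value as before).
  cache.gen: checked — values it read are unchanged (config.gen unchanged, build.gen unchanged); reused cached 81 without running.
  utils.gen: checked — values it read are unchanged (export.gen unchanged, cache.gen unchanged); reused cached 81 without running.
  index.gen: checked — values it read are unchanged (utils.gen unchanged, utils.gen unchanged); reused cached 162 without running.
  fold.gen: checked — values it read are unchanged (stats.gen unchanged, index.gen unchanged); reused cached 81 without running.
  beta.gen: runs — pack.txt 0->1; result 1.

Key observation: the cutoff stops propagation at cache.gen — its inputs' values are unchanged, so it reuses its cache.

Target commands that run: beta.gen, config.gen — 2 in total.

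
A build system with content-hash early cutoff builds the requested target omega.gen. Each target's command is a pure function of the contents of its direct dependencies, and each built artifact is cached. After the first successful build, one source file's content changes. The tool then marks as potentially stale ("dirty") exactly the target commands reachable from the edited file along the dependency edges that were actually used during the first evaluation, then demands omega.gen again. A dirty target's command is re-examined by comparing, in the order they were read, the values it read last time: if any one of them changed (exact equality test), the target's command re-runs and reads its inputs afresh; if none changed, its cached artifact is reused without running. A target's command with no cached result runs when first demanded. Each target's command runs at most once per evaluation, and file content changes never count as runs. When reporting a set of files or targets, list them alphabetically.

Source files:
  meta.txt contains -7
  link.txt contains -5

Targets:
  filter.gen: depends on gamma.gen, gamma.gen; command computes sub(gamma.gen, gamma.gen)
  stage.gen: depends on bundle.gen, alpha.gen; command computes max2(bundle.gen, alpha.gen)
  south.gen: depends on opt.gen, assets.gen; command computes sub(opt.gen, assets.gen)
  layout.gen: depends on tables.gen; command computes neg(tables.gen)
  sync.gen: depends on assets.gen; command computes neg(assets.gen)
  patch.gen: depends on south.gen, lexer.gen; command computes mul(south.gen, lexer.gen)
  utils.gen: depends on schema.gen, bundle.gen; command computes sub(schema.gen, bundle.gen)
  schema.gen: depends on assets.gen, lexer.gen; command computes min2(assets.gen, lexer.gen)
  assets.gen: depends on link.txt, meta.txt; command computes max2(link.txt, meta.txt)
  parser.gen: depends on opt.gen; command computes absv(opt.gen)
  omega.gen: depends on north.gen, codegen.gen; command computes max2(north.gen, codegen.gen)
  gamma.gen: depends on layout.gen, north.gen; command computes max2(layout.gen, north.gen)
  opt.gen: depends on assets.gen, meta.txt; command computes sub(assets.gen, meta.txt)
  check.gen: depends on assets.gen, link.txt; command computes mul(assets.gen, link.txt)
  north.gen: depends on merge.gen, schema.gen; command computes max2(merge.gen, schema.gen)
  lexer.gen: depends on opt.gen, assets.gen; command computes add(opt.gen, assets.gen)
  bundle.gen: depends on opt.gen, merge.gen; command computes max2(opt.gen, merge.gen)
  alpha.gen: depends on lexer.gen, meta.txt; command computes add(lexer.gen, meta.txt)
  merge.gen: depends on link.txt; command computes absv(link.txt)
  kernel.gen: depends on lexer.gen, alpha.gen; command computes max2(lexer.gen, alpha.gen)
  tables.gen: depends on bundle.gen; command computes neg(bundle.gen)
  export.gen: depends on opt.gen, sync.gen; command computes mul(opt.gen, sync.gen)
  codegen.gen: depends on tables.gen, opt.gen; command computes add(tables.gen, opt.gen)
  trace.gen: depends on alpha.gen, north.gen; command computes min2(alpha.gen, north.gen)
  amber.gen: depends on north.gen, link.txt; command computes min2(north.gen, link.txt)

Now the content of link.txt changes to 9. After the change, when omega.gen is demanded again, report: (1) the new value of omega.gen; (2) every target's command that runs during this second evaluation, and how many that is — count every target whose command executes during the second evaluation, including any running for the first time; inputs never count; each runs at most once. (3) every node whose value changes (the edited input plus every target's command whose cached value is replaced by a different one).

New value of omega.gen: 9.
Target commands that run: assets.gen, bundle.gen, codegen.gen, lexer.gen, merge.gen, north.gen, omega.gen, opt.gen, schema.gen, tables.gen — 10 in total.
Values that change: assets.gen, bundle.gen, codegen.gen, lexer.gen, link.txt, merge.gen, north.gen, omega.gen, opt.gen, schema.gen, tables.gen.

First evaluation (everything demanded from the output):
  assets.gen = max2(-5, -7) = -5
  merge.gen = absv(-5) = 5
  opt.gen = sub(-5, -7) = 2
  bundle.gen = max2(2, 5) = 5
  lexer.gen = add(2, -5) = -3
  schema.gen = min2(-5, -3) = -5
  north.gen = max2(5, -5) = 5
  tables.gen = neg(5) = -5
  codegen.gen = add(-5, 2) = -3
  omega.gen = max2(5, -3) = 5

Propagation after the edit:
  assets.gen: runs — link.txt -5->9; result 9.
  merge.gen: runs — link.txt -5->9; result 9.
  opt.gen: runs — assets.gen -5->9; result 16.
  bundle.gen: runs — opt.gen 2->16; merge.gen 5->9; result 16.
  lexer.gen: runs — opt.gen 2->16; assets.gen -5->9; result 25.
  schema.gen: runs — assets.gen -5->9; lexer.gen -3->25; result 9.
  north.gen: runs — merge.gen 5->9; schema.gen -5->9; result 9.
  tables.gen: runs — bundle.gen 5->16; result -16.
  codegen.gen: runs — tables.gen -5->-16; opt.gen 2->16; result 0.
  omega.gen: runs — north.gen 5->9; codegen.gen -3->0; result 9.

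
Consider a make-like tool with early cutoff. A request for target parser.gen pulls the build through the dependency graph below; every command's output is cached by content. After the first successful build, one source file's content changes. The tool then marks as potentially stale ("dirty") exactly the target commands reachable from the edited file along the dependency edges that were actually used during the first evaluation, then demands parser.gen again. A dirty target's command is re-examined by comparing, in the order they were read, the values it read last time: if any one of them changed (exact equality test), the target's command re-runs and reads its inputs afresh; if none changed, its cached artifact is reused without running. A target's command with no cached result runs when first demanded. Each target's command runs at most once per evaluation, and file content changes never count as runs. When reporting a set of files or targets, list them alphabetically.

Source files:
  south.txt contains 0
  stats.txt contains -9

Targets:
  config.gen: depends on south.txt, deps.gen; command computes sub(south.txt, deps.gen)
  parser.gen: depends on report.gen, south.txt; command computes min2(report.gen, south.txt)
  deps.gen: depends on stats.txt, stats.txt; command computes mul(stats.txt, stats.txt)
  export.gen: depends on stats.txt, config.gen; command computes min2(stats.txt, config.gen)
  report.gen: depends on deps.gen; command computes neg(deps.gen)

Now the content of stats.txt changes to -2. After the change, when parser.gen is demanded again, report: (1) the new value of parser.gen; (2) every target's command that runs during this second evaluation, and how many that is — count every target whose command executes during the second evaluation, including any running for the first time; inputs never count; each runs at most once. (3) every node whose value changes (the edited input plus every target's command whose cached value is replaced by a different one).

Demanding parser.gen again yields -4.
3 target commands run: deps.gen, parser.gen, report.gen.
The nodes whose values change: deps.gen, parser.gen, report.gen, stats.txt.

First demand of the output computes:
  deps.gen = mul(-9, -9) = 81
  report.gen = neg(81) = -81
  parser.gen = min2(-81, 0) = -81

After the edit, cleaning proceeds:
  deps.gen: a read changed (stats.txt -9->-2; stats.txt -9->-2) — executes, giving 4.
  report.gen: a read changed (deps.gen 81->4) — executes, giving -4.
  parser.gen: a read changed (report.gen -81->-4) — executes, giving -4.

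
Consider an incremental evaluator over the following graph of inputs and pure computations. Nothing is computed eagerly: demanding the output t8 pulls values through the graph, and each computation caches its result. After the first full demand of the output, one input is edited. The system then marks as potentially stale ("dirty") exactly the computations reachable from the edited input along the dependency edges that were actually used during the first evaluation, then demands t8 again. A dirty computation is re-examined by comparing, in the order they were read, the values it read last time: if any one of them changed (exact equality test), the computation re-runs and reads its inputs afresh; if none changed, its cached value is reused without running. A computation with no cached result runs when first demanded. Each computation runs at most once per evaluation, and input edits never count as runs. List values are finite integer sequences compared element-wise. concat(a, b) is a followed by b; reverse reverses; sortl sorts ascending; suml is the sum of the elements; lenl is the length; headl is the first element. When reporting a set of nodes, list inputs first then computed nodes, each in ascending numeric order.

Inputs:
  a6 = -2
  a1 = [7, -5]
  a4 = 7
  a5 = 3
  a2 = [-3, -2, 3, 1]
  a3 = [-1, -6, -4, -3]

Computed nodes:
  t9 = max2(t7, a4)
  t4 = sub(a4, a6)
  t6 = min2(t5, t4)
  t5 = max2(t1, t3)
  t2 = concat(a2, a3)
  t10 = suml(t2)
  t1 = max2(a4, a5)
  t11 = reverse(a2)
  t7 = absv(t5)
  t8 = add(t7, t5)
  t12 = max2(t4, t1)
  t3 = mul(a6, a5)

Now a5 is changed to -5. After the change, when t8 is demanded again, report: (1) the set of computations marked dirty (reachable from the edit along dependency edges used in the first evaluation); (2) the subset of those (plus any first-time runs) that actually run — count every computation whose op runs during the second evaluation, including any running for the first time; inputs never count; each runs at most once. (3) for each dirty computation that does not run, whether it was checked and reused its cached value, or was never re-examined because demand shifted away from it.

Initial pass — values computed on the first demand:
  t1 = max2(7, 3) = 7
  t3 = mul(-2, 3) = -6
  t5 = max2(7, -6) = 7
  t7 = absv(7) = 7
  t8 = add(7, 7) = 14

Second demand — change propagation:
  t1: re-runs because a5 3->-5; new result 7 (unchanged).
  t3: re-runs because a5 3->-5; new result 10.
  t5: re-runs because t3 -6->10; new result 10.
  t7: re-runs because t5 7->10; new result 10.
  t8: re-runs because t7 7->10; t5 7->10; new result 20.

Dirty set: t1, t3, t5, t7, t8.
Run set: t1, t3, t5, t7, t8 (5 run).
All dirty computations ended up running.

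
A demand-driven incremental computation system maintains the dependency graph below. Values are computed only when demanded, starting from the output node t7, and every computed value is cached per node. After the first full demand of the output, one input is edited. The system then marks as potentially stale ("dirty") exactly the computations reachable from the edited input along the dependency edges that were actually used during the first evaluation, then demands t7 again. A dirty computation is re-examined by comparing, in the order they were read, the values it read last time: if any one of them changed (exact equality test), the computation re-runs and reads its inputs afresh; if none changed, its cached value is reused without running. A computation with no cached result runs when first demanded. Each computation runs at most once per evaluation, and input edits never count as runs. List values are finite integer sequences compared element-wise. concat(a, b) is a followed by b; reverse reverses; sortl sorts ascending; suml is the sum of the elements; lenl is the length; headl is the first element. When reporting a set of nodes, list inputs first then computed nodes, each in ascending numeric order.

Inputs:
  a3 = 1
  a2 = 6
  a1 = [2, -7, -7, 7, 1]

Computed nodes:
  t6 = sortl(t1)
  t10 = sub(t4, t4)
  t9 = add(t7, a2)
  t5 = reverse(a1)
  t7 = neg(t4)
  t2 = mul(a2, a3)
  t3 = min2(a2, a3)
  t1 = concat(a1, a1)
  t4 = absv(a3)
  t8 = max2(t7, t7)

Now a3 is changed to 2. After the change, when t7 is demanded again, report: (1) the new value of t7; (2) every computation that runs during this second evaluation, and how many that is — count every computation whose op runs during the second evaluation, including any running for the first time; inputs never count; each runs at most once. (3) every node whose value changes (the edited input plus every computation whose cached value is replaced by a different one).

New value of t7: -2.
Computations that run: t4, t7 — 2 in total.
Values that change: a3, t4, t7.

First evaluation (everything demanded from the output):
  t4 = absv(1) = 1
  t7 = neg(1) = -1

Propagation after the edit:
  t4: runs — a3 1->2; result 2.
  t7: runs — t4 1->2; result -2.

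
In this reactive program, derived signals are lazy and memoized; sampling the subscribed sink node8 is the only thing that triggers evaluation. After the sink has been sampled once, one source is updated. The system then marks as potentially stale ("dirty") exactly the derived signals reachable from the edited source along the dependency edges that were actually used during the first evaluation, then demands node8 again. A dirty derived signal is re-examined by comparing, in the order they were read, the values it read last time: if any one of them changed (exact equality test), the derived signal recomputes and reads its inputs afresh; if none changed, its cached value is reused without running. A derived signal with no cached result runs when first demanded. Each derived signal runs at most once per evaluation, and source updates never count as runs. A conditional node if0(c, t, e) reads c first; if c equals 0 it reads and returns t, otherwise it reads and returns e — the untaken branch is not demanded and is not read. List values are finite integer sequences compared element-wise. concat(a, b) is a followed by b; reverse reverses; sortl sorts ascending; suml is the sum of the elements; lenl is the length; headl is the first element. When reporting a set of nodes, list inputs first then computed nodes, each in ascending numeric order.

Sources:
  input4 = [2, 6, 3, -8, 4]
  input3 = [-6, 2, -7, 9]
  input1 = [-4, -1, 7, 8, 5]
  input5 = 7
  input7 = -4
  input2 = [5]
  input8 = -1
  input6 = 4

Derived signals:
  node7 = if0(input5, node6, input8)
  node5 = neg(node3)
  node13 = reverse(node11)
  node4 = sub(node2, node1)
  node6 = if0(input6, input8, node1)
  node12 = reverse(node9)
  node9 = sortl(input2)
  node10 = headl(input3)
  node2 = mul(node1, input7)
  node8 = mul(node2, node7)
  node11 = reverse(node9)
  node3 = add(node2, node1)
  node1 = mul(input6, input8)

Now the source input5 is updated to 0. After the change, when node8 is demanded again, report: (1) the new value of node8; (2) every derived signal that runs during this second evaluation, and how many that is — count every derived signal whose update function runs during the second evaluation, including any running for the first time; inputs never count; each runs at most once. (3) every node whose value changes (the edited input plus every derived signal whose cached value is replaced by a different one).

Demanding node8 again yields -64.
3 derived signals run: node6, node7, node8.
The nodes whose values change: input5, node7, node8.
Note the branch switch — node6 had no cache and runs now for the first time.

First demand of the output computes:
  node1 = mul(4, -1) = -4
  node2 = mul(-4, -4) = 16
  node7 = if0(input5=7 -> else branch input8) = -1
  node8 = mul(16, -1) = -16

After the edit, cleaning proceeds:
  node6: had never run; runs now, result -4.
  node7: a read changed (input5 7->0) — executes, giving -4.
  node8: a read changed (node7 -1->-4) — executes, giving -64.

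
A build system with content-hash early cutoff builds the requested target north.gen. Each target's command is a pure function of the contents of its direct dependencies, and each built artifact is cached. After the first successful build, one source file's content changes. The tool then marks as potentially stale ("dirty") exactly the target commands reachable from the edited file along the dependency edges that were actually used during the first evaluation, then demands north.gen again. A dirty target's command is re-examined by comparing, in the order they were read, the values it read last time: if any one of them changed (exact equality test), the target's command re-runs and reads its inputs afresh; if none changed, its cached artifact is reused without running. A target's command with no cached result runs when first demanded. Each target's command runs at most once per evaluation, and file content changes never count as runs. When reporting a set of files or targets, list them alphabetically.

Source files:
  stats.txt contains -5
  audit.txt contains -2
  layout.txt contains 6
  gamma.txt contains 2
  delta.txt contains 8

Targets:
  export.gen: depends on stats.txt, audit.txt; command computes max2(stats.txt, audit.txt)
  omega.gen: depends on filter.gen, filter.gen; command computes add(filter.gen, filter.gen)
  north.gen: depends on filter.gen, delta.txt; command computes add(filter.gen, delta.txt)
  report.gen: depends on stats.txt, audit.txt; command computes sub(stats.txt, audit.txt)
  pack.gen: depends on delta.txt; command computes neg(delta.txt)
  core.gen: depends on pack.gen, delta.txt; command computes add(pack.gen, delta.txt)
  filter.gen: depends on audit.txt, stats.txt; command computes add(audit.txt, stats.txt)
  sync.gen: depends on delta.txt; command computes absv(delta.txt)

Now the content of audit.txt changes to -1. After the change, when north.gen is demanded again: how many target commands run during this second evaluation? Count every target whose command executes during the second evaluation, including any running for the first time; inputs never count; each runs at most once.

Target commands that run: filter.gen, north.gen — 2 in total.

First evaluation (everything demanded from the output):
  filter.gen = add(-2, -5) = -7
  north.gen = add(-7, 8) = 1

Propagation after the edit:
  filter.gen: runs — audit.txt -2->-1; result -6.
  north.gen: runs — filter.gen -7->-6; result 2.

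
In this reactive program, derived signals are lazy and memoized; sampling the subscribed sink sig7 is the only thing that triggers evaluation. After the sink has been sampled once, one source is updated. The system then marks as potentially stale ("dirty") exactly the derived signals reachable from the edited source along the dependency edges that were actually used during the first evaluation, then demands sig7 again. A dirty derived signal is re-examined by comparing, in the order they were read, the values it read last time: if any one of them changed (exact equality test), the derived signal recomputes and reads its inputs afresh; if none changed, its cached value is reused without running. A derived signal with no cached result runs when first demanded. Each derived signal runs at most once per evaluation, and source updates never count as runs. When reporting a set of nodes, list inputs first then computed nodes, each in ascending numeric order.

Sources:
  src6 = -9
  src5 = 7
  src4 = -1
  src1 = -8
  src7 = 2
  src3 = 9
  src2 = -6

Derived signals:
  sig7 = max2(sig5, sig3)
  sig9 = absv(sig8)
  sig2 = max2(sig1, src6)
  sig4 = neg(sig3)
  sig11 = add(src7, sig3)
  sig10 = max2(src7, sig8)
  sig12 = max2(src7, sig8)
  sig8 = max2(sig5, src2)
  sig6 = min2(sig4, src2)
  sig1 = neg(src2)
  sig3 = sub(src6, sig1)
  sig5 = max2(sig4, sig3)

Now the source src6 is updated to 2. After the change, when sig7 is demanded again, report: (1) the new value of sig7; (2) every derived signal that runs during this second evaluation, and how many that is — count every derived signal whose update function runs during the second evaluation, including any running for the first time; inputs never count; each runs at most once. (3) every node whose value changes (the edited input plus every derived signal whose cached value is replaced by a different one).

Demanding sig7 again yields 4.
4 derived signals run: sig3, sig4, sig5, sig7.
The nodes whose values change: src6, sig3, sig4, sig5, sig7.

First demand of the output computes:
  sig1 = neg(-6) = 6
  sig3 = sub(-9, 6) = -15
  sig4 = neg(-15) = 15
  sig5 = max2(15, -15) = 15
  sig7 = max2(15, -15) = 15

After the edit, cleaning proceeds:
  sig3: a read changed (src6 -9->2) — executes, giving -4.
  sig4: a read changed (sig3 -15->-4) — executes, giving 4.
  sig5: a read changed (sig4 15->4; sig3 -15->-4) — executes, giving 4.
  sig7: a read changed (sig5 15->4; sig3 -15->-4) — executes, giving 4.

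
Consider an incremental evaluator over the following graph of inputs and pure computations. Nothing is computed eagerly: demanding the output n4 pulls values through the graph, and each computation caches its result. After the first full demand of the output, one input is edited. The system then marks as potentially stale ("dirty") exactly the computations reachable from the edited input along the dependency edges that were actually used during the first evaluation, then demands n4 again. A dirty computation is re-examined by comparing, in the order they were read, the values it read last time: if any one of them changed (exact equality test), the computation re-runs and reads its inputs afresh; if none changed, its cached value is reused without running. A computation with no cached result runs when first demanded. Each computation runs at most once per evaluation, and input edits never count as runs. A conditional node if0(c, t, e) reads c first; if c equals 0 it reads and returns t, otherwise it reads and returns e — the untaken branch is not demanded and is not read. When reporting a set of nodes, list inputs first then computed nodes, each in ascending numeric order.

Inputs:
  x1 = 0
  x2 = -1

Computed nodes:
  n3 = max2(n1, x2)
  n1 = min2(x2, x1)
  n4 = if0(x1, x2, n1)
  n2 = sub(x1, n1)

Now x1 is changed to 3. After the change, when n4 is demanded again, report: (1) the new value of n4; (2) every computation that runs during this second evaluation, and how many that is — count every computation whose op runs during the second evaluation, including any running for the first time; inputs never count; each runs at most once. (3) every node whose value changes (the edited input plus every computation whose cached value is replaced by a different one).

n4 now evaluates to -1.
Run set: n1, n4 (2 run).
Changed values: x1.
The important point: the flipped condition pulls in fresh nodes; n1 runs for the first time.

Initial pass — values computed on the first demand:
  n4 = if0(x1=0 -> then branch x2) = -1

Second demand — change propagation:
  n1: newly demanded (no cache) — executes and yields -1.
  n4: re-runs because x1 0->3; new result -1 (unchanged).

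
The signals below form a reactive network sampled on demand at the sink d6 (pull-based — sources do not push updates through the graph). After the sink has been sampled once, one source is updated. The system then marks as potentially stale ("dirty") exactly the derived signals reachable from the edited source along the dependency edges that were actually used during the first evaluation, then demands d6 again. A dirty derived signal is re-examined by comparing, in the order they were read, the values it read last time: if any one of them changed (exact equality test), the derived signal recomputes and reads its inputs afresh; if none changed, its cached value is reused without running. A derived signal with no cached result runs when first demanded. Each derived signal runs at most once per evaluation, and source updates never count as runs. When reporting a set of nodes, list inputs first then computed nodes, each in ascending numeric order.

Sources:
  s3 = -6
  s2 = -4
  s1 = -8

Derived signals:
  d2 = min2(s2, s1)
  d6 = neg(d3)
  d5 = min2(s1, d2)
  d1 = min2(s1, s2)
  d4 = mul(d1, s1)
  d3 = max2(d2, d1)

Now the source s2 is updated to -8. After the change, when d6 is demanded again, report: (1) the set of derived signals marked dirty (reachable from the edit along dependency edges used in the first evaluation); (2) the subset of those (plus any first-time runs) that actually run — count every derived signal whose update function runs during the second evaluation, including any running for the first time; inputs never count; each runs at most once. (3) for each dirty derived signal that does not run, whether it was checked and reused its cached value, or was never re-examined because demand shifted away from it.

Initial pass — values computed on the first demand:
  d1 = min2(-8, -4) = -8
  d2 = min2(-4, -8) = -8
  d3 = max2(-8, -8) = -8
  d6 = neg(-8) = 8

Second demand — change propagation:
  d1: re-runs because s2 -4->-8; new result -8 (unchanged).
  d2: re-runs because s2 -4->-8; new result -8 (unchanged).
  d3: re-examined; everything it read last time is the same (d2 unchanged, d1 unchanged) — cache -8 kept, no run.
  d6: re-examined; everything it read last time is the same (d3 unchanged) — cache 8 kept, no run.

The important point: at d3 every value read last time is unchanged, so the dirty flag clears without a run.

Dirty set: d1, d2, d3, d6.
Run set: d1, d2 (2 run).
Re-examined without running (cache reused): d3, d6.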